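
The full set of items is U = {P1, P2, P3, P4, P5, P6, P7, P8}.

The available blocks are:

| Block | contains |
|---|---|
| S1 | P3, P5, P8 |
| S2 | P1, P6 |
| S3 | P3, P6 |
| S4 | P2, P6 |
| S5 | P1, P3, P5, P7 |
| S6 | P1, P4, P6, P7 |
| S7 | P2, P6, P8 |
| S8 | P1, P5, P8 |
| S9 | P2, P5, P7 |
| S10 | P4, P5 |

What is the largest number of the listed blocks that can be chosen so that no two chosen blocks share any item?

2

S3, S10 are pairwise disjoint (S3={P3,P6}; S10={P4,P5}).
Every remaining block overlaps one of these, and no 3 of the listed blocks are pairwise disjoint, so 2 is the maximum.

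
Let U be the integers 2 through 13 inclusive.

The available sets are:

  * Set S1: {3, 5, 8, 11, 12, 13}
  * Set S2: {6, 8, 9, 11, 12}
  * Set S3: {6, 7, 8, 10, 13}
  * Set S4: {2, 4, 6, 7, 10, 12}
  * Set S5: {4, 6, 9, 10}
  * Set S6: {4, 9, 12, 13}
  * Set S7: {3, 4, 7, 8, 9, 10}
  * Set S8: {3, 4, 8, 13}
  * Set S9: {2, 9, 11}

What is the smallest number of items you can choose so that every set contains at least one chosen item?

3

H = {6, 8, 9} meets every set (each contains at least one member of H), and |H| = 3.
No choice of 2 items meets every set, so 3 is the minimum.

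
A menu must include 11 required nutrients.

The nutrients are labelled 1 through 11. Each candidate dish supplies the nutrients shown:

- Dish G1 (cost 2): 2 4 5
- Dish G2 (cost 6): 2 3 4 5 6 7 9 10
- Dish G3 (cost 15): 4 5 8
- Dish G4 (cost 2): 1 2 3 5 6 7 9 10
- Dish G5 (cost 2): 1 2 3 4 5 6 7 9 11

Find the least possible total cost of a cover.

G3, G4, G5 together cover every nutrient (G3 ∪ G4 ∪ G5 = {1, 2, 3, 4, 5, 6, 7, 8, 9, 10, 11}); total cost 15 + 2 + 2 = 19.
No covering selection has total cost below 19.

19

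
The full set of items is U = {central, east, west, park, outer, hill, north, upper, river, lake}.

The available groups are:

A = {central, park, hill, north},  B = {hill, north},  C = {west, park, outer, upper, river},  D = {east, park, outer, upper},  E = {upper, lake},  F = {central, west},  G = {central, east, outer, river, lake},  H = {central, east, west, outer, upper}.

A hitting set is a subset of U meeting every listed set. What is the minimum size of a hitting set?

The 3 items {central, hill, upper} hit every group.
The groups B, D, F are pairwise disjoint, so any hitting set needs a separate item for each — at least 3. Hence 3 is optimal.

3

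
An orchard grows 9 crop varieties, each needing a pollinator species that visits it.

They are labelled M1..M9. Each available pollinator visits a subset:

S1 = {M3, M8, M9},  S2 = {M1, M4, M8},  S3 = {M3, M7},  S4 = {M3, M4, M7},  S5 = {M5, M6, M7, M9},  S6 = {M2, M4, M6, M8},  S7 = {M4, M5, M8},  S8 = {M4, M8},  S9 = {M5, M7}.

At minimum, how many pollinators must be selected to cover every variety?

S2 and S3 and S5 and S6 together: S2 ∪ S3 ∪ S5 ∪ S6 = {M1, M2, M3, M4, M5, M6, M7, M8, M9} — every variety is covered.
No 3 of the 9 pollinators cover everything (all 84 combinations miss at least one variety), so 4 is optimal.

4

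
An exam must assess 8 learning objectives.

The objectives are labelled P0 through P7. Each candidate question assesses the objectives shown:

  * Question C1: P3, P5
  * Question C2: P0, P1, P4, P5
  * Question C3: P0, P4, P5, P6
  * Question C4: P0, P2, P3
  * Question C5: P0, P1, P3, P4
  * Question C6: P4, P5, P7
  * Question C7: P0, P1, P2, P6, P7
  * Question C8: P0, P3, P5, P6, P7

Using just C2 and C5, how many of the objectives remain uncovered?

Union of C2, C5 = {P0, P1, P3, P4, P5}.
Not covered: P2, P6, P7 — 3 objectives.

3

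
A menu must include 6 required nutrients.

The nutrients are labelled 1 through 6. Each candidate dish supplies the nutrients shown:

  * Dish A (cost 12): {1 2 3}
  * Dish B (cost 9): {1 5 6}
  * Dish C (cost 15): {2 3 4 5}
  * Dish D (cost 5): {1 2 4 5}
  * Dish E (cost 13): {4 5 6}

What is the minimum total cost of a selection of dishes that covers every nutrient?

24

B, C together cover every nutrient (B ∪ C = {1, 2, 3, 4, 5, 6}); total cost 9 + 15 = 24.
The greedy pick D, B, A costs 26; no covering selection beats 24.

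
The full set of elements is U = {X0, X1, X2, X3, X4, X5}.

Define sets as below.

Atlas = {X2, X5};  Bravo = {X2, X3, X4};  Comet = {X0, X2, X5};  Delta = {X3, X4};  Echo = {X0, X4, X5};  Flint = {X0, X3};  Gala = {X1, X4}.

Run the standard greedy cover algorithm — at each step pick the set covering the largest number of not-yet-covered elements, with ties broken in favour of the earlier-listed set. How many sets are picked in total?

3

Greedy: pick Bravo (covers 3 new) → pick Comet (covers 2 new) → pick Gala (covers 1 new). Total picks: 3.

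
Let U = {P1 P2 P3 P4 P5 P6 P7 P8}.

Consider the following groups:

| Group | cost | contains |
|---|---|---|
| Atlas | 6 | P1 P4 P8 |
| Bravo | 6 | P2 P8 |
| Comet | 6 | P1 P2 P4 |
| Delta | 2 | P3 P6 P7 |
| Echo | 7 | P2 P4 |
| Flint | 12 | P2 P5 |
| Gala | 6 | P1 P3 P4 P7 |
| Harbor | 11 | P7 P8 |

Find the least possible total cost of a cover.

20

Atlas, Delta, Flint together cover every element (Atlas ∪ Delta ∪ Flint = {P1, P2, P3, P4, P5, P6, P7, P8}); total cost 6 + 2 + 12 = 20.
The greedy pick Delta, Atlas, Bravo, Flint costs 26; no covering selection beats 20.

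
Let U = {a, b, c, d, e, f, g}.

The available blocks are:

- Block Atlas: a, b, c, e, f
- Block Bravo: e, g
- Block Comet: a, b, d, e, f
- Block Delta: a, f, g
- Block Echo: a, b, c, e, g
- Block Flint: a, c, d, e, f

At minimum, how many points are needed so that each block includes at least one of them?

2

Take H = {e, f}. Each listed block contains at least one of these, so H is a hitting set of size 2.
No single point lies in every block, so at least 2 are needed and 2 is optimal.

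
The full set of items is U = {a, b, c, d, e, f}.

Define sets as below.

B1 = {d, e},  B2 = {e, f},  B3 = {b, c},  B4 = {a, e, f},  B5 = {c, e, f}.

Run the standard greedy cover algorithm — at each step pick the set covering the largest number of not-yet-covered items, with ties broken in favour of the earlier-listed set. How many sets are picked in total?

Greedy: pick B4 (covers 3 new) → pick B3 (covers 2 new) → pick B1 (covers 1 new). Total picks: 3.

3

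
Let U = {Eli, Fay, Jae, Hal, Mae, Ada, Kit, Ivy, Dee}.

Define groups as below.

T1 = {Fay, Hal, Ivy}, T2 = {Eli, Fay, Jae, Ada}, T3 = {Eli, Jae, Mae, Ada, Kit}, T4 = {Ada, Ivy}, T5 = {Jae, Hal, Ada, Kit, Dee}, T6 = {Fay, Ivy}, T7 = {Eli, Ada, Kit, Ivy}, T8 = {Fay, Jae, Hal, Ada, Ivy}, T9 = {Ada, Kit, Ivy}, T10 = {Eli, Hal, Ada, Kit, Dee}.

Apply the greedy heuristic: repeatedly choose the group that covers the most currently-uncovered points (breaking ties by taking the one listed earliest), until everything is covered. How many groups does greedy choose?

3

Greedy: pick T3 (covers 5 new) → pick T1 (covers 3 new) → pick T5 (covers 1 new). Total picks: 3.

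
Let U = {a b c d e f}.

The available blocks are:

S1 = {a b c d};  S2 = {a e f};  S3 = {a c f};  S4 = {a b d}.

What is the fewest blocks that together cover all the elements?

2

S1 and S2 together: S1 ∪ S2 = {a, b, c, d, e, f} — every element is covered.
No single block has all 6 elements (the largest, S1, has 4), so 2 is optimal.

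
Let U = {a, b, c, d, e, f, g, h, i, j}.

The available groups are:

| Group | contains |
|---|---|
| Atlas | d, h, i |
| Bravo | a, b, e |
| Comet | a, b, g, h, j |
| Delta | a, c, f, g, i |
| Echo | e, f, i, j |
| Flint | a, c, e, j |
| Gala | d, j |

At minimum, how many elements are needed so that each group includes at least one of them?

The 3 elements {e, i, j} hit every group.
No choice of 2 elements meets every group, so 3 is the minimum.

3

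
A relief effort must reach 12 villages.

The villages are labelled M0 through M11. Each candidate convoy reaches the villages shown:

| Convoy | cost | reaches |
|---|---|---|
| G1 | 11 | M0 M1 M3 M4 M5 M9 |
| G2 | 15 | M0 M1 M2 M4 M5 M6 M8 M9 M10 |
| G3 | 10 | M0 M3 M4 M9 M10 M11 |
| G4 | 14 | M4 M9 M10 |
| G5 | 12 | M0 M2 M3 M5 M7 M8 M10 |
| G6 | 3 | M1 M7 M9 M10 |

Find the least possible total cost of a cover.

28

G2, G3, G6 together cover every village (G2 ∪ G3 ∪ G6 = {M0, M1, M2, M3, M4, M5, M6, M7, M8, M9, M10, M11}); total cost 15 + 10 + 3 = 28.
The greedy pick G6, G5, G3, G2 costs 40; no covering selection beats 28.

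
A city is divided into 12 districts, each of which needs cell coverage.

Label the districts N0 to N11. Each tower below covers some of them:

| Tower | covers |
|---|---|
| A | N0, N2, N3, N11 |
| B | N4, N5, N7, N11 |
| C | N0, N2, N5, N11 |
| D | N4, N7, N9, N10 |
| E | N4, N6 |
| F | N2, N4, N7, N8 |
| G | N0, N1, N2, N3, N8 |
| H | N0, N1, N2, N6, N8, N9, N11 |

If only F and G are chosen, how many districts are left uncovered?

Union of F, G = {N0, N1, N2, N3, N4, N7, N8}.
Not covered: N5, N6, N9, N10, N11 — 5 districts.

5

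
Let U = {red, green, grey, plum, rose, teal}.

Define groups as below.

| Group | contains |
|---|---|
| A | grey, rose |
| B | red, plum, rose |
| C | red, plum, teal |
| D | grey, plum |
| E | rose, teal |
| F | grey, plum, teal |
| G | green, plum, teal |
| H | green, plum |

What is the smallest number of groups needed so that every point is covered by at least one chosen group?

3

B, F, and G cover everything between them: the union {red, green, grey, plum, rose, teal} is all of U.
No 2 of the 8 groups cover everything (all 28 combinations miss at least one point), so 3 is optimal.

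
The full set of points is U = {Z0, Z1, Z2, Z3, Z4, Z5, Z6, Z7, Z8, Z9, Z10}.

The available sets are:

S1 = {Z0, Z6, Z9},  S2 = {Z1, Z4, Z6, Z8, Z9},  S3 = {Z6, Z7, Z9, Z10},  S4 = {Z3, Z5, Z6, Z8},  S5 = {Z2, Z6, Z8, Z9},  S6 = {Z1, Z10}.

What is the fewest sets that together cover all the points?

S1, S2, S3, S4, and S5 cover everything between them: the union {Z0, Z1, Z2, Z3, Z4, Z5, Z6, Z7, Z8, Z9, Z10} is all of U.
Only S5 contains Z2, so S5 is forced; the remaining 7 points need at least 4 more sets (each remaining set adds at most 2) — so at least 5 sets are needed, and 5 is optimal.

5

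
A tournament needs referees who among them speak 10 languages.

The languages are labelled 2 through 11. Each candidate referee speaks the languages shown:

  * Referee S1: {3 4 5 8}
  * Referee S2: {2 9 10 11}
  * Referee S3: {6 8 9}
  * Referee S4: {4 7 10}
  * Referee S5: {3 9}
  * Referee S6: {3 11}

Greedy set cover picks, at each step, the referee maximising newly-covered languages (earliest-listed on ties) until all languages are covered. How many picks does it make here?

Greedy: pick S1 (covers 4 new) → pick S2 (covers 4 new) → pick S3 (covers 1 new) → pick S4 (covers 1 new). Total picks: 4.

4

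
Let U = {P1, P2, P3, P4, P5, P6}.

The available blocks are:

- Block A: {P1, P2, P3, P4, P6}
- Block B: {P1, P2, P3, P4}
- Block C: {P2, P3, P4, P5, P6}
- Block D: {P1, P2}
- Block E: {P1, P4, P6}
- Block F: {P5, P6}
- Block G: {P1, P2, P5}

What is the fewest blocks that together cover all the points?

2

C and D cover everything between them: the union {P1, P2, P3, P4, P5, P6} is all of U.
No single block has all 6 points (the largest, A, has 5), so 2 is optimal.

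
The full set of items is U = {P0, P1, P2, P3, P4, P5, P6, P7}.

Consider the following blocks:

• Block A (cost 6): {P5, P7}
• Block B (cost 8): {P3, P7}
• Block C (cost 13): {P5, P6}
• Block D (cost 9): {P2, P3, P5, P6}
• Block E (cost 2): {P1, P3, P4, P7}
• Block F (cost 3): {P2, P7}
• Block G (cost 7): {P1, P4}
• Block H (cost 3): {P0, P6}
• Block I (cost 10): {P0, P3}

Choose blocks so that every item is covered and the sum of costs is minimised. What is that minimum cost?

14

D, E, H together cover every item (D ∪ E ∪ H = {P0, P1, P2, P3, P4, P5, P6, P7}); total cost 9 + 2 + 3 = 14.
No covering selection has total cost below 14.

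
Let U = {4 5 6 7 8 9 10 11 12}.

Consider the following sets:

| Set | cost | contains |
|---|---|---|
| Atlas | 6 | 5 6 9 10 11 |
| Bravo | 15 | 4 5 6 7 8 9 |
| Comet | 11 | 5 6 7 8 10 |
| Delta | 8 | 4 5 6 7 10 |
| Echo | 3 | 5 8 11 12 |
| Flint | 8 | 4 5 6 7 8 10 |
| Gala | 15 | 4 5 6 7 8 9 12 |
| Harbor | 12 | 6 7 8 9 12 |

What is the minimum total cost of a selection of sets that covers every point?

Atlas, Echo, Flint together cover every point (Atlas ∪ Echo ∪ Flint = {4, 5, 6, 7, 8, 9, 10, 11, 12}); total cost 6 + 3 + 8 = 17.
No covering selection has total cost below 17.

17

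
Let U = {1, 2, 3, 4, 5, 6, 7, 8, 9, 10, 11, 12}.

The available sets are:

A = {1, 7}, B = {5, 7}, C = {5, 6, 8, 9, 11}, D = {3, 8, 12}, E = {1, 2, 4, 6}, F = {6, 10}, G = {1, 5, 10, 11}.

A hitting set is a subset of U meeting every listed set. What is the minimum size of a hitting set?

4

H = {1, 5, 10, 12} meets every set (each contains at least one member of H), and |H| = 4.
No choice of 3 elements meets every set, so 4 is the minimum.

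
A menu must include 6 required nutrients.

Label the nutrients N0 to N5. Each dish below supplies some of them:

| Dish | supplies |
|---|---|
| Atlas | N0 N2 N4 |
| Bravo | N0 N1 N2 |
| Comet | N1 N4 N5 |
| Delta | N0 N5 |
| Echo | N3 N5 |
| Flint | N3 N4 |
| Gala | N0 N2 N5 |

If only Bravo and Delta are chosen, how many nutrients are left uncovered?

Union of Bravo, Delta = {N0, N1, N2, N5}.
Not covered: N3, N4 — 2 nutrients.

2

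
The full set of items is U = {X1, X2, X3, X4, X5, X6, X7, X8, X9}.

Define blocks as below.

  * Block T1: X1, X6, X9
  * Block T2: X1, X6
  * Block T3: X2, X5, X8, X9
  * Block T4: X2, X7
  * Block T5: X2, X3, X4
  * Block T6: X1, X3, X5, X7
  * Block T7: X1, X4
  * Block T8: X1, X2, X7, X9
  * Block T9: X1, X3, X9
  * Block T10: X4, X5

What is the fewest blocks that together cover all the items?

4

T2 and T3 and T6 and T7 together: T2 ∪ T3 ∪ T6 ∪ T7 = {X1, X2, X3, X4, X5, X6, X7, X8, X9} — every item is covered.
No 3 of the 10 blocks cover everything (all 120 combinations miss at least one item), so 4 is optimal.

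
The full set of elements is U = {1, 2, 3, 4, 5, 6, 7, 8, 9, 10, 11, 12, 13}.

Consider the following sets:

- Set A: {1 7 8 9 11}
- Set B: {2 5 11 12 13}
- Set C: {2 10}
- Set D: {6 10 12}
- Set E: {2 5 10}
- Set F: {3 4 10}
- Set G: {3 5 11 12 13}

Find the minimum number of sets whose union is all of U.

A, B, D, and F cover everything between them: the union {1, 2, 3, 4, 5, 6, 7, 8, 9, 10, 11, 12, 13} is all of U.
No 3 of the 7 sets cover everything (all 35 combinations miss at least one element), so 4 is optimal.

4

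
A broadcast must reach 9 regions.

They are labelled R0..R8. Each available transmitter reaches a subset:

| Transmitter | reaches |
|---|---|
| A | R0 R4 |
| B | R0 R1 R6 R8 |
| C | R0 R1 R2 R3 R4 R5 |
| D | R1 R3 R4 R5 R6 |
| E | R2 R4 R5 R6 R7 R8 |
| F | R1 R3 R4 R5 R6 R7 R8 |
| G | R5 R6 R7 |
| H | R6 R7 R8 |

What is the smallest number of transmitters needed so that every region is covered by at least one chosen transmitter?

Take {C, E}. Their union is {R0, R1, R2, R3, R4, R5, R6, R7, R8}, which is all 9 regions.
No single transmitter has all 9 regions (the largest, F, has 7), so 2 is optimal.

2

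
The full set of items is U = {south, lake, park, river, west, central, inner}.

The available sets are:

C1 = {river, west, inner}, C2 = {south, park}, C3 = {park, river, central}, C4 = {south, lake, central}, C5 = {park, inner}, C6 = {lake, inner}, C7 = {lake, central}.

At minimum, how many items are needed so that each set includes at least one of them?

3

Take H = {lake, park, river}. Each listed set contains at least one of these, so H is a hitting set of size 3.
The sets C1, C2, C7 are pairwise disjoint, so any hitting set needs a separate item for each — at least 3. Hence 3 is optimal.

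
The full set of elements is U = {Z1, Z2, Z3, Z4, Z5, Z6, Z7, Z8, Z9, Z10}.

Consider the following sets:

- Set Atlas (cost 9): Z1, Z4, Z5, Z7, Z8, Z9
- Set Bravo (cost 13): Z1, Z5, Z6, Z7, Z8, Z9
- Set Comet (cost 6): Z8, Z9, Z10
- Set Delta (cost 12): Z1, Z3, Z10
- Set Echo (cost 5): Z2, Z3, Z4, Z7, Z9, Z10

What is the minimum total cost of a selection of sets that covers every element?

Bravo, Echo together cover every element (Bravo ∪ Echo = {Z1, Z2, Z3, Z4, Z5, Z6, Z7, Z8, Z9, Z10}); total cost 13 + 5 = 18.
The greedy pick Echo, Atlas, Bravo costs 27; no covering selection beats 18.

18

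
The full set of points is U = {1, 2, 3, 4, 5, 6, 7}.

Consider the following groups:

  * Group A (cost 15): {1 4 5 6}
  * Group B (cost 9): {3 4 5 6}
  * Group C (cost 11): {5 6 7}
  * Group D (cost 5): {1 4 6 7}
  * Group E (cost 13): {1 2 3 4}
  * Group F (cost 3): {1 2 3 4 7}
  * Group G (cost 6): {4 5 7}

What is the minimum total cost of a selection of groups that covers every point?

12

B, F together cover every point (B ∪ F = {1, 2, 3, 4, 5, 6, 7}); total cost 9 + 3 = 12.
No covering selection has total cost below 12.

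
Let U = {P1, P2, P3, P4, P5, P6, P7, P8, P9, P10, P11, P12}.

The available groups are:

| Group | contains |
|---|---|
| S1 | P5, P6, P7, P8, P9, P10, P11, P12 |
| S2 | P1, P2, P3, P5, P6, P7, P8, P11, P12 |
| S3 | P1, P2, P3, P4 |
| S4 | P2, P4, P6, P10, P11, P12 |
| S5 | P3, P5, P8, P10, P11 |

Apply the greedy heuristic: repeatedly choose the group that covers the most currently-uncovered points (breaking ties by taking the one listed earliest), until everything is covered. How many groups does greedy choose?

3

Greedy: pick S2 (covers 9 new) → pick S1 (covers 2 new) → pick S3 (covers 1 new). Total picks: 3.
(The true minimum cover uses only 2 groups, so greedy is not optimal here.)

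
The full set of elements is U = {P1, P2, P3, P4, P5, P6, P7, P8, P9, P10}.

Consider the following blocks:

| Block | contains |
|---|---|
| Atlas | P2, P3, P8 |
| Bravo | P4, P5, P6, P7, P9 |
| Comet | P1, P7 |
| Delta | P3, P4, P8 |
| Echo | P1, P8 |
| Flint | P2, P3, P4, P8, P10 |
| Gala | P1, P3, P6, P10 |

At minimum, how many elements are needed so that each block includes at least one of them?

The 3 elements {P1, P3, P6} hit every block.
No choice of 2 elements meets every block, so 3 is the minimum.

3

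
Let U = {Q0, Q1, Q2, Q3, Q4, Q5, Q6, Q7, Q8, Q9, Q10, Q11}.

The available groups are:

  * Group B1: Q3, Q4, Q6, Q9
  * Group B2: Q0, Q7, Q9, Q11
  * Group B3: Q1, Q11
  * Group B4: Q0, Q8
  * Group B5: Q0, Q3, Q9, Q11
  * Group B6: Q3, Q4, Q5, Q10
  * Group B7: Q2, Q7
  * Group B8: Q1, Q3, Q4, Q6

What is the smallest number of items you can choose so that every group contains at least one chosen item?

4

The 4 items {Q0, Q2, Q3, Q11} hit every group.
The groups B1, B3, B4, B7 are pairwise disjoint, so any hitting set needs a separate item for each — at least 4. Hence 4 is optimal.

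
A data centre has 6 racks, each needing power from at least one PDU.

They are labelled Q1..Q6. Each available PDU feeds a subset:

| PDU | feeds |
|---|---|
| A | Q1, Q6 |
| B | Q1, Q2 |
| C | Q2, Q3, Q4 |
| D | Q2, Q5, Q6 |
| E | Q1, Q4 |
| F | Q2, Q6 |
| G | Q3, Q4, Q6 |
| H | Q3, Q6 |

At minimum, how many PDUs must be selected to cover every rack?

3

Take {A, D, G}. Their union is {Q1, Q2, Q3, Q4, Q5, Q6}, which is all 6 racks.
Only D contains Q5, so D is forced; the remaining 3 racks need at least 2 more PDUs (each remaining PDU adds at most 2) — so at least 3 PDUs are needed, and 3 is optimal.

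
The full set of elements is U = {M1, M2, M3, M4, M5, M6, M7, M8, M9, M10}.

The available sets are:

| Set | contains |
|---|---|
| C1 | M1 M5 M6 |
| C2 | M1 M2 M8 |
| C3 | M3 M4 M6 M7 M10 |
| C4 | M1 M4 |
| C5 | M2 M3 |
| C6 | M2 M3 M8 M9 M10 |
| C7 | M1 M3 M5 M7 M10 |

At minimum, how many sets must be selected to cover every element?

C1 and C3 and C6 together: C1 ∪ C3 ∪ C6 = {M1, M2, M3, M4, M5, M6, M7, M8, M9, M10} — every element is covered.
Only C6 contains M9, so C6 is forced; the remaining 5 elements need at least 2 more sets (each remaining set adds at most 3) — so at least 3 sets are needed, and 3 is optimal.

3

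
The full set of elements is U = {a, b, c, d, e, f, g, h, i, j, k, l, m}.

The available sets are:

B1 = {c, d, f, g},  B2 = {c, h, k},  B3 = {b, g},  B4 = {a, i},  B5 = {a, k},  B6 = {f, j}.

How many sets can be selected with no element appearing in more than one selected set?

B2, B3, B4, B6 are pairwise disjoint (B2={c,h,k}; B3={b,g}; B4={a,i}; B6={f,j}).
Every remaining set overlaps one of these, and no 5 of the listed sets are pairwise disjoint, so 4 is the maximum.

4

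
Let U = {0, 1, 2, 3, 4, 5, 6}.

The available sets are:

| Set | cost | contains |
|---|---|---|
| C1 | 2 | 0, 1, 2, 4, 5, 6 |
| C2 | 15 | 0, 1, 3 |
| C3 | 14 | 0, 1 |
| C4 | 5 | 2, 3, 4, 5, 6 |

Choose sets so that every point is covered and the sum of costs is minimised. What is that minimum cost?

7

C1, C4 together cover every point (C1 ∪ C4 = {0, 1, 2, 3, 4, 5, 6}); total cost 2 + 5 = 7.
No covering selection has total cost below 7.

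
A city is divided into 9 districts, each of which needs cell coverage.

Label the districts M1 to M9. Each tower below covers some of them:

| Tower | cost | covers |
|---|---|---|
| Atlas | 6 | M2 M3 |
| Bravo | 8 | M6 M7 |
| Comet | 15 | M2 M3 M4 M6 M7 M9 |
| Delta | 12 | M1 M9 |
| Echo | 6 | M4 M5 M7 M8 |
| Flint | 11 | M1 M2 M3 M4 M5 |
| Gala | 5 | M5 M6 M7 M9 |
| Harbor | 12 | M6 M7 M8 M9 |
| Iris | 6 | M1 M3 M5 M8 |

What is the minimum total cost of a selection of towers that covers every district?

Comet, Iris together cover every district (Comet ∪ Iris = {M1, M2, M3, M4, M5, M6, M7, M8, M9}); total cost 15 + 6 = 21.
The greedy pick Gala, Iris, Flint costs 22; no covering selection beats 21.

21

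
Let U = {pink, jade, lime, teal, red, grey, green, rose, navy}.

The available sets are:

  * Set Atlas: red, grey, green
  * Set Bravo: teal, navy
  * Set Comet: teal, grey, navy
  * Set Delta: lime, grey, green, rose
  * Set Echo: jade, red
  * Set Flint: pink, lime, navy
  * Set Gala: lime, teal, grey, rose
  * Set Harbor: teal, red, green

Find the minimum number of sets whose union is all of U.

4

Take {Delta, Echo, Flint, Gala}. Their union is {pink, jade, lime, teal, red, grey, green, rose, navy}, which is all 9 elements.
No 3 of the 8 sets cover everything (all 56 combinations miss at least one element), so 4 is optimal.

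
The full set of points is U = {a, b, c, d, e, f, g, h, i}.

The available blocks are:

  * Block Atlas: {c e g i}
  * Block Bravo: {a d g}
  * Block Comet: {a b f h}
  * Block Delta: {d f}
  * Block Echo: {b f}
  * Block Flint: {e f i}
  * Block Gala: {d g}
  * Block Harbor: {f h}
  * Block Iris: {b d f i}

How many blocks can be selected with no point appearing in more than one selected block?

Echo, Gala are pairwise disjoint (Echo={b,f}; Gala={d,g}).
Every remaining block overlaps one of these, and no 3 of the listed blocks are pairwise disjoint, so 2 is the maximum.

2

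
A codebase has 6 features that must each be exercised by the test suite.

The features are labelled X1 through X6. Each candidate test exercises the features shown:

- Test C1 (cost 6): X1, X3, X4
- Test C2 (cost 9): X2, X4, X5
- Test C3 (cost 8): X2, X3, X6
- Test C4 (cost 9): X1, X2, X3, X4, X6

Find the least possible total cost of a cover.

18

C2, C4 together cover every feature (C2 ∪ C4 = {X1, X2, X3, X4, X5, X6}); total cost 9 + 9 = 18.
No covering selection has total cost below 18.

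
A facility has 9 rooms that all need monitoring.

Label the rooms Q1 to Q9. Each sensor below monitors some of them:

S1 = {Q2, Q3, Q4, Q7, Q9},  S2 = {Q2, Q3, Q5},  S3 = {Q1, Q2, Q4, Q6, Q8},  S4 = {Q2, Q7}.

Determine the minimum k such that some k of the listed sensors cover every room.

3

S1 and S2 and S3 together: S1 ∪ S2 ∪ S3 = {Q1, Q2, Q3, Q4, Q5, Q6, Q7, Q8, Q9} — every room is covered.
Only S3 contains Q1, so S3 is forced; the remaining 4 rooms need at least 2 more sensors (each remaining sensor adds at most 3) — so at least 3 sensors are needed, and 3 is optimal.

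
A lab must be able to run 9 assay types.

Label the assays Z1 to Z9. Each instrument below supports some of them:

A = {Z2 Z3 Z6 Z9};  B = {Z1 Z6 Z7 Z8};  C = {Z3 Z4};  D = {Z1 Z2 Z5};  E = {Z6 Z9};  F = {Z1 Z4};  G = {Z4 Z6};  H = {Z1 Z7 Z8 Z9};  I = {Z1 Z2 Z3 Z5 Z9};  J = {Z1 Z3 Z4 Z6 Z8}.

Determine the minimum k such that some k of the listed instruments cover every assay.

3

Take {B, G, I}. Their union is {Z1, Z2, Z3, Z4, Z5, Z6, Z7, Z8, Z9}, which is all 9 assays.
No 2 of the 10 instruments cover everything (all 45 combinations miss at least one assay), so 3 is optimal.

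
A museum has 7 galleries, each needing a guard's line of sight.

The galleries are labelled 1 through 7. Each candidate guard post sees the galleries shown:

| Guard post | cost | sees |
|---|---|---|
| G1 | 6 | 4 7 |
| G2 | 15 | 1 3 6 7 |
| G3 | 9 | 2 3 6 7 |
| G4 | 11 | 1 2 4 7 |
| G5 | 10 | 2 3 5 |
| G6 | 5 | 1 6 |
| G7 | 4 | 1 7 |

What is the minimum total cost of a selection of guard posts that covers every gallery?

21

G1, G5, G6 together cover every gallery (G1 ∪ G5 ∪ G6 = {1, 2, 3, 4, 5, 6, 7}); total cost 6 + 10 + 5 = 21.
The greedy pick G7, G3, G1, G5 costs 29; no covering selection beats 21.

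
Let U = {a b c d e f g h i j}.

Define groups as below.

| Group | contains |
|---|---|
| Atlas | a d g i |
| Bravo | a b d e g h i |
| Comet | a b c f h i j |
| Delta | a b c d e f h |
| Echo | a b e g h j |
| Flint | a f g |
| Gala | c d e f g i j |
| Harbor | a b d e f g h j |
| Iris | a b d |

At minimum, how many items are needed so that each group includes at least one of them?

2

Take T = {a, c}. Each listed group contains at least one of these, so T is a hitting set of size 2.
No single item lies in every group, so at least 2 are needed and 2 is optimal.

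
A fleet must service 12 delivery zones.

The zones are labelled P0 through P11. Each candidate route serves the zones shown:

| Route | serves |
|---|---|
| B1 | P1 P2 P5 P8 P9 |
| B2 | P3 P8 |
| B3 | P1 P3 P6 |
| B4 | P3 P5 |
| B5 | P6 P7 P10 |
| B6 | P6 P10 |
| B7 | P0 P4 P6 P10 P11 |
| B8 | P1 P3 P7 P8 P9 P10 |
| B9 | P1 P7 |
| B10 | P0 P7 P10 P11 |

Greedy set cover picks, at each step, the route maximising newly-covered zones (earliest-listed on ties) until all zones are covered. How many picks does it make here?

Greedy: pick B8 (covers 6 new) → pick B7 (covers 4 new) → pick B1 (covers 2 new). Total picks: 3.

3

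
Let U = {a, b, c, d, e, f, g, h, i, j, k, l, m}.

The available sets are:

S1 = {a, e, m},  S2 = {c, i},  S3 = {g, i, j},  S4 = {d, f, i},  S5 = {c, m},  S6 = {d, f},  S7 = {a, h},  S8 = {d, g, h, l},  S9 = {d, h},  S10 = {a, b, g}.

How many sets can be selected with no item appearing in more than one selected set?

S3, S5, S6, S7 are pairwise disjoint (S3={g,i,j}; S5={c,m}; S6={d,f}; S7={a,h}).
Every remaining set overlaps one of these, and no 5 of the listed sets are pairwise disjoint, so 4 is the maximum.

4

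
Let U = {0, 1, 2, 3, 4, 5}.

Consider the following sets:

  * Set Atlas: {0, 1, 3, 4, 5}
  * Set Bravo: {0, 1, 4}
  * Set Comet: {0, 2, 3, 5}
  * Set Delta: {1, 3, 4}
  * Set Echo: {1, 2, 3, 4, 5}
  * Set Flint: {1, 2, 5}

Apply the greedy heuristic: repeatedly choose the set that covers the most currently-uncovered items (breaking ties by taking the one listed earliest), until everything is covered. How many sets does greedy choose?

2

Greedy: pick Atlas (covers 5 new) → pick Comet (covers 1 new). Total picks: 2.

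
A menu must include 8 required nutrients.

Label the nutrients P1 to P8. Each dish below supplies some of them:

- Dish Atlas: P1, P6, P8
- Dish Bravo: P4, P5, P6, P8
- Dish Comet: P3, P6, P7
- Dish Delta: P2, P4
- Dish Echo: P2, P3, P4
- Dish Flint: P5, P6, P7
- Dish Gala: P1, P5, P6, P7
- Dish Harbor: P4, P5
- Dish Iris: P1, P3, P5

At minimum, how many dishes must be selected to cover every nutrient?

3

Bravo and Echo and Gala together: Bravo ∪ Echo ∪ Gala = {P1, P2, P3, P4, P5, P6, P7, P8} — every nutrient is covered.
No 2 of the 9 dishes cover everything (all 36 combinations miss at least one nutrient), so 3 is optimal.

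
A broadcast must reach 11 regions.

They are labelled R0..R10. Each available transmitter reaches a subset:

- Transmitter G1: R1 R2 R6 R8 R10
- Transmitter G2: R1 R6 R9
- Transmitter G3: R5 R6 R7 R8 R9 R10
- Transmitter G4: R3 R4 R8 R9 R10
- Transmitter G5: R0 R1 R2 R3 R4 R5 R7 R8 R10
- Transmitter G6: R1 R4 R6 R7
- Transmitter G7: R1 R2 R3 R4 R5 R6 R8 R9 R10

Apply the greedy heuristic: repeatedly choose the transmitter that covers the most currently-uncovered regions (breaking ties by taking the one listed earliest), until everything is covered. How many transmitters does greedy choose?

2

Greedy: pick G5 (covers 9 new) → pick G2 (covers 2 new). Total picks: 2.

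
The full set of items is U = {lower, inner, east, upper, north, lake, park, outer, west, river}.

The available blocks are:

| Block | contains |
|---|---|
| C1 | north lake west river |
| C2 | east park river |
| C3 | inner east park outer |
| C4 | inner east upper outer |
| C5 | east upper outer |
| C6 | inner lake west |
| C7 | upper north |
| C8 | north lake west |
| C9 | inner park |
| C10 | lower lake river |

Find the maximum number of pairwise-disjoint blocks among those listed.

C7, C9, C10 are pairwise disjoint (C7={upper,north}; C9={inner,park}; C10={lower,lake,river}).
Every remaining block overlaps one of these, and no 4 of the listed blocks are pairwise disjoint, so 3 is the maximum.

3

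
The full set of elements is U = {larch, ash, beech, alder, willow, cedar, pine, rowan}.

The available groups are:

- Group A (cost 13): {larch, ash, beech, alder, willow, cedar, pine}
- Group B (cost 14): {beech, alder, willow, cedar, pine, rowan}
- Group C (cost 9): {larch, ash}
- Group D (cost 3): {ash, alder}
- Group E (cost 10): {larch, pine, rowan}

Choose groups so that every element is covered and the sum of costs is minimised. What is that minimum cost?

23

A, E together cover every element (A ∪ E = {larch, ash, beech, alder, willow, cedar, pine, rowan}); total cost 13 + 10 = 23.
The greedy pick D, A, E costs 26; no covering selection beats 23.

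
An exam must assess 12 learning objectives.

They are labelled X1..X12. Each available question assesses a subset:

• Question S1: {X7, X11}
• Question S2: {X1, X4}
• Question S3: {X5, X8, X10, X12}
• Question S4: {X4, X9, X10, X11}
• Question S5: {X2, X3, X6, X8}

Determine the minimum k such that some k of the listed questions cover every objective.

S1 and S2 and S3 and S4 and S5 together: S1 ∪ S2 ∪ S3 ∪ S4 ∪ S5 = {X1, X2, X3, X4, X5, X6, X7, X8, X9, X10, X11, X12} — every objective is covered.
No 4 of the 5 questions cover everything (all 5 combinations miss at least one objective), so 5 is optimal.

5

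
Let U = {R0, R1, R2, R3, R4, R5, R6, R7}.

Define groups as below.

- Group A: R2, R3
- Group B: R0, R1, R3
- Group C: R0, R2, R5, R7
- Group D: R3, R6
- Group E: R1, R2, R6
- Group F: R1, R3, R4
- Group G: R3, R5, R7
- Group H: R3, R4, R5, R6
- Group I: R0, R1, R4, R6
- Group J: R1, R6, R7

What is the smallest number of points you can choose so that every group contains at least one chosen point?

3

T = {R2, R3, R6} meets every group (each contains at least one member of T), and |T| = 3.
No choice of 2 points meets every group, so 3 is the minimum.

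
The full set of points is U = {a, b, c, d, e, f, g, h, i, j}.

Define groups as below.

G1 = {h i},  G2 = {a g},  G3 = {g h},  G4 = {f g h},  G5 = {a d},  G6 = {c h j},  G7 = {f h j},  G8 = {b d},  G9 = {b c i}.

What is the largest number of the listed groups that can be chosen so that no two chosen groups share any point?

3

G2, G7, G9 are pairwise disjoint (G2={a,g}; G7={f,h,j}; G9={b,c,i}).
Every remaining group overlaps one of these, and no 4 of the listed groups are pairwise disjoint, so 3 is the maximum.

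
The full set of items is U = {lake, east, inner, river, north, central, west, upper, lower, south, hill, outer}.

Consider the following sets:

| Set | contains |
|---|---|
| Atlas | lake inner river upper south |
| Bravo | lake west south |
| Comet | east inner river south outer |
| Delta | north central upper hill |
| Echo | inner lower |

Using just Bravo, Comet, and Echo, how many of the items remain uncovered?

Union of Bravo, Comet, Echo = {lake, east, inner, river, west, lower, south, outer}.
Not covered: north, central, upper, hill — 4 items.

4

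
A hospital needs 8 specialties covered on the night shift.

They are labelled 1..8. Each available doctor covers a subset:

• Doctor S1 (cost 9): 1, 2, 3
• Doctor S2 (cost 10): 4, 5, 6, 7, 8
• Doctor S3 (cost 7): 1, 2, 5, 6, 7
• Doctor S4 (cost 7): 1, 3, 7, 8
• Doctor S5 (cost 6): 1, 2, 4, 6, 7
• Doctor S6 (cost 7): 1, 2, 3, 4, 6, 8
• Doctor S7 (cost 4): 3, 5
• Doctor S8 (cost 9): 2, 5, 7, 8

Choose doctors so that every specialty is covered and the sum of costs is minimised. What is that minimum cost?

S3, S6 together cover every specialty (S3 ∪ S6 = {1, 2, 3, 4, 5, 6, 7, 8}); total cost 7 + 7 = 14.
No covering selection has total cost below 14.

14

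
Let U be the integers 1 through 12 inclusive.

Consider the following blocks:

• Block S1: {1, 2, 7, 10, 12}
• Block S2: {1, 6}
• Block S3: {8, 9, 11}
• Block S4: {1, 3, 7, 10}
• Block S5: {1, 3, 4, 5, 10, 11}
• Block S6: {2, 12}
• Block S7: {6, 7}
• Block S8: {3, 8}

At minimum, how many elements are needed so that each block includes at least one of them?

H = {2, 3, 6, 11} meets every block (each contains at least one member of H), and |H| = 4.
No choice of 3 elements meets every block, so 4 is the minimum.

4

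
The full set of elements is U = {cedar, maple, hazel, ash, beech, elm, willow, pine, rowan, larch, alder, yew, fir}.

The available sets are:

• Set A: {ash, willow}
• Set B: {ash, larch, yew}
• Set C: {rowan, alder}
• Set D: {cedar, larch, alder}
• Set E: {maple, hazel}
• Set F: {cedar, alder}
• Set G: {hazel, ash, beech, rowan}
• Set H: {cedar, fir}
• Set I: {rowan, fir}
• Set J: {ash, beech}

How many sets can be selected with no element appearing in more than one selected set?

E, F, I, J are pairwise disjoint (E={maple,hazel}; F={cedar,alder}; I={rowan,fir}; J={ash,beech}).
Every remaining set overlaps one of these, and no 5 of the listed sets are pairwise disjoint, so 4 is the maximum.

4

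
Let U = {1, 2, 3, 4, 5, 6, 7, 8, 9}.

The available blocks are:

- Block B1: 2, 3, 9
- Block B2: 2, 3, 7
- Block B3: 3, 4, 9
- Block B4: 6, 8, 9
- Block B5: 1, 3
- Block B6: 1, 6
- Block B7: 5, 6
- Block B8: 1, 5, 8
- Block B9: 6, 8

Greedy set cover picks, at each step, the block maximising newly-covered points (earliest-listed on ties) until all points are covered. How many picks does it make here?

5

Greedy: pick B1 (covers 3 new) → pick B8 (covers 3 new) → pick B2 (covers 1 new) → pick B3 (covers 1 new) → pick B4 (covers 1 new). Total picks: 5.
(The true minimum cover uses only 4 blocks, so greedy is not optimal here.)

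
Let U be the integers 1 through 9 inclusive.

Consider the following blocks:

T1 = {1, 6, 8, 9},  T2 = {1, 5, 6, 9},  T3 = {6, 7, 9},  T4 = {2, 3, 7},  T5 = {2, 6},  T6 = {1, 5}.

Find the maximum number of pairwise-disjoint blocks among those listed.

2

T3, T6 are pairwise disjoint (T3={6,7,9}; T6={1,5}).
Every remaining block overlaps one of these, and no 3 of the listed blocks are pairwise disjoint, so 2 is the maximum.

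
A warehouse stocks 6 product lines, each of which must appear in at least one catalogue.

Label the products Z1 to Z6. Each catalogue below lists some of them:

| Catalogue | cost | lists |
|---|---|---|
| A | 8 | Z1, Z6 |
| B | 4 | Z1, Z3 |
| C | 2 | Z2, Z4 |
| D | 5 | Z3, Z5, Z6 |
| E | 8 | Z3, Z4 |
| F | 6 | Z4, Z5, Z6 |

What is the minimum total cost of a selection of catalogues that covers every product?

11

B, C, D together cover every product (B ∪ C ∪ D = {Z1, Z2, Z3, Z4, Z5, Z6}); total cost 4 + 2 + 5 = 11.
No covering selection has total cost below 11.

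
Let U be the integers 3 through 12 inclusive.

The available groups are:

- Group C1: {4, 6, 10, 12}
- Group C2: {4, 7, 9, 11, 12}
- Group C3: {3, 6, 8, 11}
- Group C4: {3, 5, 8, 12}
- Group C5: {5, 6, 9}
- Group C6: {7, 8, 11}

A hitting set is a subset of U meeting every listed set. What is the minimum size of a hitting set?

3

H = {4, 5, 11} meets every group (each contains at least one member of H), and |H| = 3.
No choice of 2 items meets every group, so 3 is the minimum.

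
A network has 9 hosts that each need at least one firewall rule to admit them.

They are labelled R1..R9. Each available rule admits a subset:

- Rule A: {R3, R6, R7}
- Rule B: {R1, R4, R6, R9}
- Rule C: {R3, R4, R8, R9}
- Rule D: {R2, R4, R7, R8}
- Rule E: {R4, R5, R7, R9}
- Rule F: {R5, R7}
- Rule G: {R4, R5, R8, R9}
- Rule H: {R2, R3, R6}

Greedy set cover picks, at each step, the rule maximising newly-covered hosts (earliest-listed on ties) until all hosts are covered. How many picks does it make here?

4

Greedy: pick B (covers 4 new) → pick D (covers 3 new) → pick A (covers 1 new) → pick E (covers 1 new). Total picks: 4.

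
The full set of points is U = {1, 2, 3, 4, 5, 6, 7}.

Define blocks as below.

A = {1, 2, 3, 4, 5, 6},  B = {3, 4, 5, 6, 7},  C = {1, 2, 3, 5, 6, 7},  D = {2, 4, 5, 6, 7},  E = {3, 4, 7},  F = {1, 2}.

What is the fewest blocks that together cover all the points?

A and E cover everything between them: the union {1, 2, 3, 4, 5, 6, 7} is all of U.
No single block has all 7 points (the largest, A, has 6), so 2 is optimal.

2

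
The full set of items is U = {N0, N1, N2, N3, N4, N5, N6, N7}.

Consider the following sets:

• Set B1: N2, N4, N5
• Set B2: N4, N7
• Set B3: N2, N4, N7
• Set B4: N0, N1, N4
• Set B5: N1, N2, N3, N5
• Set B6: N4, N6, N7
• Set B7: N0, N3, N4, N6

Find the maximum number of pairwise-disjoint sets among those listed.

2

B5, B6 are pairwise disjoint (B5={N1,N2,N3,N5}; B6={N4,N6,N7}).
Every remaining set overlaps one of these, and no 3 of the listed sets are pairwise disjoint, so 2 is the maximum.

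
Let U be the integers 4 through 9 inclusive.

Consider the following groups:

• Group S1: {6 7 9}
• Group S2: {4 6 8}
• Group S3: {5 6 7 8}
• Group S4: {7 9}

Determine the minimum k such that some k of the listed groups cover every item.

S1, S2, and S3 cover everything between them: the union {4, 5, 6, 7, 8, 9} is all of U.
Only S2 contains 4, so S2 is forced; the remaining 3 items need at least 2 more groups (each remaining group adds at most 2) — so at least 3 groups are needed, and 3 is optimal.

3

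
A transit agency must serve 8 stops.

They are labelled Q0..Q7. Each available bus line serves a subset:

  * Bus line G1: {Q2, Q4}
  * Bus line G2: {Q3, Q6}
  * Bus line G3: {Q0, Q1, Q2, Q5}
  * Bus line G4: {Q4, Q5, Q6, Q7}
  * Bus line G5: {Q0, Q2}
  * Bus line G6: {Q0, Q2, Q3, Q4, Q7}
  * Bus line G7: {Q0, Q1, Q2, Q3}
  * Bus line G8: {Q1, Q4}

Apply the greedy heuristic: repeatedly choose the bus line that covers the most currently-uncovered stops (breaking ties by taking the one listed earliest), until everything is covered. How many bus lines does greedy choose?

Greedy: pick G6 (covers 5 new) → pick G3 (covers 2 new) → pick G2 (covers 1 new). Total picks: 3.
(The true minimum cover uses only 2 bus lines, so greedy is not optimal here.)

3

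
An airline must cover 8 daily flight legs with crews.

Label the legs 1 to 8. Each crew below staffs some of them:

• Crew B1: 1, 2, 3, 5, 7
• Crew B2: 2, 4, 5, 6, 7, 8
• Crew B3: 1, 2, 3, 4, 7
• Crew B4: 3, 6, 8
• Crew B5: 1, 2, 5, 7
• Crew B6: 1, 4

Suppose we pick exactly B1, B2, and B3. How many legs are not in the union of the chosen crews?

Union of B1, B2, B3 = {1, 2, 3, 4, 5, 6, 7, 8} — that's every leg, so 0 are uncovered.

0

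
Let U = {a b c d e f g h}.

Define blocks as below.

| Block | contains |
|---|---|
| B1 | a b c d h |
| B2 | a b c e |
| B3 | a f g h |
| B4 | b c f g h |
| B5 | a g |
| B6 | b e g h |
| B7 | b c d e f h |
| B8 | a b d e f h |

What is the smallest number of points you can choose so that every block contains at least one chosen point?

T = {b, g} meets every block (each contains at least one member of T), and |T| = 2.
The blocks B5, B7 are pairwise disjoint, so any hitting set needs a separate point for each — at least 2. Hence 2 is optimal.

2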